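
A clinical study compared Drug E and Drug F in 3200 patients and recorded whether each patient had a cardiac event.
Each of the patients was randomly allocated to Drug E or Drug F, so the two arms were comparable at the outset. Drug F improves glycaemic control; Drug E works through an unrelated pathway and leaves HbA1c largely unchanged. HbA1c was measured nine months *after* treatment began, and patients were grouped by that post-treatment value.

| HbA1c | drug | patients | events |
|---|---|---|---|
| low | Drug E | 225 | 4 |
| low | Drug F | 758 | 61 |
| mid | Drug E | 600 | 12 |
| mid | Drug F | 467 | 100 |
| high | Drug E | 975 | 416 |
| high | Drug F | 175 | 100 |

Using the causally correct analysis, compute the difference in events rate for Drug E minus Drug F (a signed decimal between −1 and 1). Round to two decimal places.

+0.05

HbA1c is recorded after the drug and is itself shifted by it — it sits on the causal path from drug to outcome. Conditioning on a mediator would strip out part of the effect we want; the pooled comparison gives the total causal effect.
The causal difference is the pooled difference: 0.240 − 0.186 = +0.054.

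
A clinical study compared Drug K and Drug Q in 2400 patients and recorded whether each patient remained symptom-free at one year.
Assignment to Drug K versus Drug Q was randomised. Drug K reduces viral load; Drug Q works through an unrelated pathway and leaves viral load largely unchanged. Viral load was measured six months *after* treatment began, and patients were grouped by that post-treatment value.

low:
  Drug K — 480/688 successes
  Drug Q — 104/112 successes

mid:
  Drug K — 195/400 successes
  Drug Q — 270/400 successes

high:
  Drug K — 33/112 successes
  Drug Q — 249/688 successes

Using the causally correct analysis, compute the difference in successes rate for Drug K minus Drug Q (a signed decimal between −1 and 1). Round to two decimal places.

+0.07

Viral load here is a post-treatment variable shaped by the drug; conditioning on it would introduce bias rather than remove it. The overall comparison is the causal one.
The causal difference is the pooled difference: 0.590 − 0.519 = +0.071.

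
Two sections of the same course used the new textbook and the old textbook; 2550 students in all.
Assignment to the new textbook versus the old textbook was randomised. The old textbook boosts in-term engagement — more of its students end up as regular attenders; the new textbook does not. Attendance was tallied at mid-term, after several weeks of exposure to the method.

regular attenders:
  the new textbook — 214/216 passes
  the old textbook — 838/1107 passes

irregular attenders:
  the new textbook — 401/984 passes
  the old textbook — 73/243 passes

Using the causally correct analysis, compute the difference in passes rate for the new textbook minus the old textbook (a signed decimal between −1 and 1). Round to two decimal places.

Because the teaching method influences mid-term attendance, mid-term attendance is a post-treatment mediator, not a confounder. Stratifying on it would bias the estimate; the causal effect is the crude pooled difference.
The causal difference is the pooled difference: 0.512 − 0.675 = -0.162.

-0.16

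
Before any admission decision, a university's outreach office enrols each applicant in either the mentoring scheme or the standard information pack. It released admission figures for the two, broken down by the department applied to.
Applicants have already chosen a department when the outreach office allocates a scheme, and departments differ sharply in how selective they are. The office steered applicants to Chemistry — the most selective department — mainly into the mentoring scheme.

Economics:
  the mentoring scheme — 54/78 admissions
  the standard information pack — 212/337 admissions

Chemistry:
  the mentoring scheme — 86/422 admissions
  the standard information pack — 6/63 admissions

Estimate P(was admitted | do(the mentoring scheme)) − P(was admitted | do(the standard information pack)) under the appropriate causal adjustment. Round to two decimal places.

+0.09

The department-specific comparison favours the mentoring scheme throughout, but the pooled figures favour the standard information pack. The question is whether to condition on department.
The imbalance in department arose from how applicants were allocated, not from anything the outreach scheme did; and department independently affects the outcome. The pooled gap is confounded — condition on department.
Adjusting over the population distribution of department: 0.461·(0.692−0.629) + 0.539·(0.204−0.095) = +0.088.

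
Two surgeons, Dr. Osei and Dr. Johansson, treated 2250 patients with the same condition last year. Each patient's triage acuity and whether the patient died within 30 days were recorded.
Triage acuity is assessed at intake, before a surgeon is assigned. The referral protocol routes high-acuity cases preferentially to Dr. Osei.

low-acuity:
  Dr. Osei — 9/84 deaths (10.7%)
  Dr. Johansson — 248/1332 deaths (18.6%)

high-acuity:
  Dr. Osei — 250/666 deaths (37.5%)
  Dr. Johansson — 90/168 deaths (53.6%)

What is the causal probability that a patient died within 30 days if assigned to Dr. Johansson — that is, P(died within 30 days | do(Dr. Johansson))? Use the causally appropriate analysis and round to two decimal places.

0.32

The triage acuity-specific comparison favours Dr. Osei throughout, but the pooled figures favour Dr. Johansson. The question is whether to condition on triage acuity.
Triage acuity satisfies the back-door criterion: it is not a descendant of the surgeon, and it blocks the spurious path from surgeon to outcome. Adjusting for it (i.e., using the within-triage acuity rates) gives the causal effect.
Standardising Dr. Johansson to the population triage acuity mix: 0.629·248/1332 + 0.371·90/168 = 0.316.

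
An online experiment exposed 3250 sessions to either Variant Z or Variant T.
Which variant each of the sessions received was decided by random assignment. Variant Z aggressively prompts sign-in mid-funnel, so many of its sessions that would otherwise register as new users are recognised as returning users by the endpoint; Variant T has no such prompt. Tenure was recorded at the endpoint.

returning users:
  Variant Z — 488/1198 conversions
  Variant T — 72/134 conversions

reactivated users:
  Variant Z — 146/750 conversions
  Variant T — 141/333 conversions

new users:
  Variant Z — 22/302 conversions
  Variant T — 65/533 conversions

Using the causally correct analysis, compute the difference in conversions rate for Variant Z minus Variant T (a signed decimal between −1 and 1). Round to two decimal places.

User tenure is downstream of the variant. One should not condition on a consequence of treatment, so the overall rates are the right comparison.
The causal difference is the pooled difference: 0.292 − 0.278 = +0.014.

+0.01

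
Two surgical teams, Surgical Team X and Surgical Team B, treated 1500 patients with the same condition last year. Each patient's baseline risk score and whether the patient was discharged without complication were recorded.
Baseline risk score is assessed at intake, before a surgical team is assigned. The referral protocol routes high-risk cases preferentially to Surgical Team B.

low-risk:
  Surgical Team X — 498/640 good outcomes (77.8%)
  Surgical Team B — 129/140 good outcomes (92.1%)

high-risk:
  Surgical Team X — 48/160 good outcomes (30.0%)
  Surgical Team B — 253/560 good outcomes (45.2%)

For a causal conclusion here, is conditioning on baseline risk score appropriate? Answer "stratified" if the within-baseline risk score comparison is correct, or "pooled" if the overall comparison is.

The baseline risk score-specific comparison favours Surgical Team B throughout, but the pooled figures favour Surgical Team X. The question is whether to condition on baseline risk score.
The imbalance in baseline risk score arose from how patients were allocated, not from anything the surgical team did; and baseline risk score independently affects the outcome. The pooled gap is confounded — condition on baseline risk score.
Within each level — low-risk: 77.8% vs 92.1%; high-risk: 30.0% vs 45.2% — Surgical Team B is higher every time.

stratified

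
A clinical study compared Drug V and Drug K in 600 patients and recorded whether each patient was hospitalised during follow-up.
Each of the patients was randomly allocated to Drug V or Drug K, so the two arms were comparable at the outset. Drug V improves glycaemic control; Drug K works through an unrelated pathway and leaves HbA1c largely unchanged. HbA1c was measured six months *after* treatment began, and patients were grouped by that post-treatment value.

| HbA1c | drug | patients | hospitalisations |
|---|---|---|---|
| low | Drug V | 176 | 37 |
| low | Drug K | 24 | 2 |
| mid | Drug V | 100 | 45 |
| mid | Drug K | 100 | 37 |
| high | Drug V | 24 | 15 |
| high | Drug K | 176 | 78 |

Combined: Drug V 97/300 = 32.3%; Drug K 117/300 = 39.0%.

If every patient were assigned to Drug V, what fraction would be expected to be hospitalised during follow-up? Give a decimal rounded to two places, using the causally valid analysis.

0.32

Drug K is lower inside every HbA1c stratum but Drug V is lower in aggregate. Whether to stratify depends on how HbA1c relates to the drug.
Because the drug influences HbA1c, HbA1c is a post-treatment mediator, not a confounder. Stratifying on it would bias the estimate; the causal effect is the crude pooled difference.
So P(outcome | do(Drug V)) is just the pooled rate for Drug V: 97/300 = 0.323.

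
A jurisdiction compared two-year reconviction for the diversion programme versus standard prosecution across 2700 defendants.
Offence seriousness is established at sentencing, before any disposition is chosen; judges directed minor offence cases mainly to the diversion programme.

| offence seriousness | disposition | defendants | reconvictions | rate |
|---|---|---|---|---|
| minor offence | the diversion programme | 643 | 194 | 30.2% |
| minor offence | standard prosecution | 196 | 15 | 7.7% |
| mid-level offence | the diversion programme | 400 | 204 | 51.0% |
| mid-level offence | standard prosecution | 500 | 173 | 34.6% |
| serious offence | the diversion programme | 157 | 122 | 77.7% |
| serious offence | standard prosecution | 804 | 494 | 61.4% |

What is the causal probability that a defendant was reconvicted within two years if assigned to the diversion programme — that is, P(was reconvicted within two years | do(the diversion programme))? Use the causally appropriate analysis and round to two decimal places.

0.54

The offence seriousness-specific comparison favours standard prosecution throughout, but the pooled figures favour the diversion programme. The question is whether to condition on offence seriousness.
Here offence seriousness is a common cause — it drives both which disposition a case falls under and the outcome. The crude comparison mixes populations; the stratum-specific rates are the causally relevant ones.
Standardising the diversion programme to the population offence seriousness mix: 0.311·194/643 + 0.333·204/400 + 0.356·122/157 = 0.540.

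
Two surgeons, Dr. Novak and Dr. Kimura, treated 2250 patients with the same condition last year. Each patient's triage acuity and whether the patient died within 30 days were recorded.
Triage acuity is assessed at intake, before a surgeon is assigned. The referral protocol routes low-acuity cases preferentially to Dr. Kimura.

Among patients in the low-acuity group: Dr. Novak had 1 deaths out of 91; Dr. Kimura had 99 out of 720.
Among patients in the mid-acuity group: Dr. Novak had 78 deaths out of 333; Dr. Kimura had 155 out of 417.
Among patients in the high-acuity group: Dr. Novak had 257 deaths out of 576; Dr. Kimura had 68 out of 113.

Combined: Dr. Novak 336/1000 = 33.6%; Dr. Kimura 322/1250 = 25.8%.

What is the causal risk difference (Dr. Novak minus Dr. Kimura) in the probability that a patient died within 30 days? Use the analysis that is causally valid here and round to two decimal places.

Here triage acuity is a common cause — it drives both which surgeon a case falls under and the outcome. The crude comparison mixes populations; the stratum-specific rates are the causally relevant ones.
Adjusting over the population distribution of triage acuity: 0.360·(0.011−0.138) + 0.333·(0.234−0.372) + 0.306·(0.446−0.602) = -0.139.

-0.14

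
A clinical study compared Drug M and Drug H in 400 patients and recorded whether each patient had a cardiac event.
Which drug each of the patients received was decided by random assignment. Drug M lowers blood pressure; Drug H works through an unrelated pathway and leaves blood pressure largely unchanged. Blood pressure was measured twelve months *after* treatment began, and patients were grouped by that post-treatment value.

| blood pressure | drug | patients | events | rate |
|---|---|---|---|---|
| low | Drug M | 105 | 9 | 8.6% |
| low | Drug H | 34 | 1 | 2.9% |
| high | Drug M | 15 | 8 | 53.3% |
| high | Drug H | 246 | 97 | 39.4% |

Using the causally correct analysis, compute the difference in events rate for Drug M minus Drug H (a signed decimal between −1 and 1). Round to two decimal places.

-0.21

Blood pressure here is a post-treatment variable shaped by the drug; conditioning on it would introduce bias rather than remove it. The overall comparison is the causal one.
The causal difference is the pooled difference: 0.142 − 0.350 = -0.208.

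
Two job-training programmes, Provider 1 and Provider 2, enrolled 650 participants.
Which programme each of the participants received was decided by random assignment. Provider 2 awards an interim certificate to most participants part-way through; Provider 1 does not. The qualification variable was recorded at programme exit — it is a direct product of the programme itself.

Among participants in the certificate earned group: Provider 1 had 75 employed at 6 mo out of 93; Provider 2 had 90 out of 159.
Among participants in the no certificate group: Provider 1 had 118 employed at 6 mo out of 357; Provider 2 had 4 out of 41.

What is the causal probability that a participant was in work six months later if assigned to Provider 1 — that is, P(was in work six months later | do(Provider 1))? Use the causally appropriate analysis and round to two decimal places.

Qualification attained during the programme lies on the pathway programme → qualification attained during the programme → outcome, so adjusting for it blocks the indirect effect. For the total causal effect of programme, use the unadjusted pooled rates.
So P(outcome | do(Provider 1)) is just the pooled rate for Provider 1: 193/450 = 0.429.

0.43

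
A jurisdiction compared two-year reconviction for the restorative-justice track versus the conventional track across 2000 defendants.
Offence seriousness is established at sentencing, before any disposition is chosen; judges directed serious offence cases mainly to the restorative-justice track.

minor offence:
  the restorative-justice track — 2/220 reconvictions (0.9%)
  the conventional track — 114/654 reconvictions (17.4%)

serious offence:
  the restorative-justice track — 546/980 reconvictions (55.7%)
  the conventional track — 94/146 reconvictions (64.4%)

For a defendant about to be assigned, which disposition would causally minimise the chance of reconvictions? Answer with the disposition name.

The stratified and pooled comparisons disagree (the restorative-justice track wins within each offence seriousness; the conventional track wins overall), so the answer turns on the causal role of offence seriousness.
Offence seriousness satisfies the back-door criterion: it is not a descendant of the disposition, and it blocks the spurious path from disposition to outcome. Adjusting for it (i.e., using the within-offence seriousness rates) gives the causal effect.
Within each level — minor offence: 0.9% vs 17.4%; serious offence: 55.7% vs 64.4% — the restorative-justice track is lower every time.

the restorative-justice track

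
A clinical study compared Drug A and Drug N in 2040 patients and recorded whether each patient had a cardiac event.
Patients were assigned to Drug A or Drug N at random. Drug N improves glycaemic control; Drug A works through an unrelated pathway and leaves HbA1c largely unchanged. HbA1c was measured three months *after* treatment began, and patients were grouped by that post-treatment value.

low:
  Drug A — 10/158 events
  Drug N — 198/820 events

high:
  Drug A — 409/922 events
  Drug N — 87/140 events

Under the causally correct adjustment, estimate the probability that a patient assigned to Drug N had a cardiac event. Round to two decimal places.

The distribution of HbA1c is itself part of what the drug does — it is an intermediate outcome. Holding it fixed would remove that part of the effect; the total effect is the pooled difference.
So P(outcome | do(Drug N)) is just the pooled rate for Drug N: 285/960 = 0.297.

0.30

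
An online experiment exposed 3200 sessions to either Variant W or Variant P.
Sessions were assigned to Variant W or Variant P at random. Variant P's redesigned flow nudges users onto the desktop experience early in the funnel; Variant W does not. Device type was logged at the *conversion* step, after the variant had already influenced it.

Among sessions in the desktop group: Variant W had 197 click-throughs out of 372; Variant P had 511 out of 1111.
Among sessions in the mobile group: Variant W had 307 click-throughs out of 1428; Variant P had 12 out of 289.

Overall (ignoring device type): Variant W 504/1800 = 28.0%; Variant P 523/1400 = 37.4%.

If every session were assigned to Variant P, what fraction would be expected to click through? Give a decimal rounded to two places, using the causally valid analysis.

Because the variant influences device type, device type is a post-treatment mediator, not a confounder. Stratifying on it would bias the estimate; the causal effect is the crude pooled difference.
So P(outcome | do(Variant P)) is just the pooled rate for Variant P: 523/1400 = 0.374.

0.37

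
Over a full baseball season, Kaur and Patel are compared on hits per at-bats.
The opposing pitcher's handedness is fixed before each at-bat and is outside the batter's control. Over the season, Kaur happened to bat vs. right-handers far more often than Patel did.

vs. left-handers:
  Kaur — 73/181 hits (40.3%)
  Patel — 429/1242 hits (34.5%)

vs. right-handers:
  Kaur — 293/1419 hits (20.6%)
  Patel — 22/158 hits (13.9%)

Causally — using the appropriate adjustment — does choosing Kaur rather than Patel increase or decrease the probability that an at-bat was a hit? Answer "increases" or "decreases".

increases

Pitcher handedness is set before the player has any effect — it is not caused by the player — and it independently drives the outcome. That makes it a confounder, so the causal comparison is within pitcher handedness levels.
Within each level — vs. left-handers: 40.3% vs 34.5%; vs. right-handers: 20.6% vs 13.9% — Kaur is higher every time.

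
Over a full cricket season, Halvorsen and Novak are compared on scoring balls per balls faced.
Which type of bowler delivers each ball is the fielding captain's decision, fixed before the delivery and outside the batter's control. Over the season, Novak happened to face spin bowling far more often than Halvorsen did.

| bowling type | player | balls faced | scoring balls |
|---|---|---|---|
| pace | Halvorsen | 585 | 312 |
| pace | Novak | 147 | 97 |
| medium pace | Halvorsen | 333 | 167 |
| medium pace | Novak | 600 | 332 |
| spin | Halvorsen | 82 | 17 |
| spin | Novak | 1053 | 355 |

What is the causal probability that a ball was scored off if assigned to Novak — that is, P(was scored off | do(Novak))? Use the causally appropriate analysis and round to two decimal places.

The imbalance in bowling type arose from how balls faced were allocated, not from anything the player did; and bowling type independently affects the outcome. The pooled gap is confounded — condition on bowling type.
Standardising Novak to the population bowling type mix: 0.261·97/147 + 0.333·332/600 + 0.405·355/1053 = 0.494.

0.49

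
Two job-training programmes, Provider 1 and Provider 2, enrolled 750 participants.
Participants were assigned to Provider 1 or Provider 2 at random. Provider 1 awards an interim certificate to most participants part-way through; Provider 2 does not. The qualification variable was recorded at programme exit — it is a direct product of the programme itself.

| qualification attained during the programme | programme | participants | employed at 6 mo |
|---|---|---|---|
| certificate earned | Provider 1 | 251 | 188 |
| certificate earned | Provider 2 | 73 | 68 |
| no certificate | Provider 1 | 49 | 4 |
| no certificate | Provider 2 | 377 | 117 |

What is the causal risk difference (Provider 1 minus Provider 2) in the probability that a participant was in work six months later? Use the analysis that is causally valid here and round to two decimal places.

+0.23

The stratified and pooled comparisons disagree (Provider 2 wins within each qualification attained during the programme; Provider 1 wins overall), so the answer turns on the causal role of qualification attained during the programme.
Stratifying would compare programmes among participants the programmes themselves sorted into qualification attained during the programme groups — a form of selection on an intermediate. The unconditioned pooled rates give the total causal effect.
The causal difference is the pooled difference: 0.640 − 0.411 = +0.229.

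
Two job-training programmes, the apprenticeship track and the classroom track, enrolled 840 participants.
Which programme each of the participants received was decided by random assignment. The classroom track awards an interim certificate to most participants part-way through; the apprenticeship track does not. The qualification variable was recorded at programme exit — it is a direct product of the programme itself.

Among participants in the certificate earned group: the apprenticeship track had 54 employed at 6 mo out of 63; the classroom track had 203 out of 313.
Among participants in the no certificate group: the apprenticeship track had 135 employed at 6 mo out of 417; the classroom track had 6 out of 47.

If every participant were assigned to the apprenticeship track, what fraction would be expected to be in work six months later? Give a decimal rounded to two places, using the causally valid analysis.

0.39

Within every qualification attained during the programme level the apprenticeship track has the higher rate, yet pooled the classroom track does — Simpson's reversal.
Stratifying would compare programmes among participants the programmes themselves sorted into qualification attained during the programme groups — a form of selection on an intermediate. The unconditioned pooled rates give the total causal effect.
So P(outcome | do(the apprenticeship track)) is just the pooled rate for the apprenticeship track: 189/480 = 0.394.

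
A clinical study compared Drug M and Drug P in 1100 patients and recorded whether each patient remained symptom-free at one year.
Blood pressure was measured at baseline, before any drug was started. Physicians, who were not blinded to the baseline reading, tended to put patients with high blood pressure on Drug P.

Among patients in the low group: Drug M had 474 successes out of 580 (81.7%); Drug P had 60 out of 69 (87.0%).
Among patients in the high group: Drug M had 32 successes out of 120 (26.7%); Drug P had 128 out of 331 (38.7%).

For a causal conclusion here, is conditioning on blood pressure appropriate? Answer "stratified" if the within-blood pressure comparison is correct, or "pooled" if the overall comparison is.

Within every blood pressure level Drug P has the higher rate, yet pooled Drug M does — Simpson's reversal.
Nothing the drug does changes blood pressure; the imbalance is an allocation artefact. With blood pressure also predicting the outcome, the pooled figure is confounded, and the within-stratum comparison is the causal one.
Within each level — low: 81.7% vs 87.0%; high: 26.7% vs 38.7% — Drug P is higher every time.

stratified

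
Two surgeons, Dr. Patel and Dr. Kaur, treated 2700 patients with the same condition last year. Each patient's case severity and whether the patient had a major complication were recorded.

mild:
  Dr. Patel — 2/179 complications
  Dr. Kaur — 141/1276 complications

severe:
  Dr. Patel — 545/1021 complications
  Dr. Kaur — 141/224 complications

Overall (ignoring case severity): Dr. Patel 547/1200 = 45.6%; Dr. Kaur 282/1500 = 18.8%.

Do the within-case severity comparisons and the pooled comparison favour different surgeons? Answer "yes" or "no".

Within each case severity level (mild 1.1% vs 11.1%; severe 53.4% vs 62.9%), Dr. Patel has the lower rate every time. Pooled: 45.6% vs 18.8% — Dr. Kaur has the lower rate overall. The two comparisons disagree.

yes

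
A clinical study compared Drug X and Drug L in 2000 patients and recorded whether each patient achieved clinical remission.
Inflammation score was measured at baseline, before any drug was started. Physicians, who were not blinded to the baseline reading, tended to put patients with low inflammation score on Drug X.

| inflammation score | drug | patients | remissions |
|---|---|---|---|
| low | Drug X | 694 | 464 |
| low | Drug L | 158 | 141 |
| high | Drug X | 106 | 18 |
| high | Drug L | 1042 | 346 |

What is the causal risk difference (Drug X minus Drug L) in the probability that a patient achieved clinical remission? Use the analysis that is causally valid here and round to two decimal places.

-0.19

Drug L is higher inside every inflammation score stratum but Drug X is higher in aggregate. Whether to stratify depends on how inflammation score relates to the drug.
Nothing the drug does changes inflammation score; the imbalance is an allocation artefact. With inflammation score also predicting the outcome, the pooled figure is confounded, and the within-stratum comparison is the causal one.
Adjusting over the population distribution of inflammation score: 0.426·(0.669−0.892) + 0.574·(0.170−0.332) = -0.188.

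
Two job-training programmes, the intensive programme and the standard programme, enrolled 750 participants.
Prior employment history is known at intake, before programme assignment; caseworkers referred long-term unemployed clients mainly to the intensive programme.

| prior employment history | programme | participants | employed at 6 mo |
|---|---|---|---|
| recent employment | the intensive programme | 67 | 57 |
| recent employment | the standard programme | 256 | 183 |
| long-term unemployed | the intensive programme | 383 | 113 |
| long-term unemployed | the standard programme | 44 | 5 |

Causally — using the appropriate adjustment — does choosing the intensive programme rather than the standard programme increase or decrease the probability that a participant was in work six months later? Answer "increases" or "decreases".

The prior employment history-specific comparison favours the intensive programme throughout, but the pooled figures favour the standard programme. The question is whether to condition on prior employment history.
The imbalance in prior employment history arose from how participants were allocated, not from anything the programme did; and prior employment history independently affects the outcome. The pooled gap is confounded — condition on prior employment history.
Within each level — recent employment: 85.1% vs 71.5%; long-term unemployed: 29.5% vs 11.4% — the intensive programme is higher every time.

increases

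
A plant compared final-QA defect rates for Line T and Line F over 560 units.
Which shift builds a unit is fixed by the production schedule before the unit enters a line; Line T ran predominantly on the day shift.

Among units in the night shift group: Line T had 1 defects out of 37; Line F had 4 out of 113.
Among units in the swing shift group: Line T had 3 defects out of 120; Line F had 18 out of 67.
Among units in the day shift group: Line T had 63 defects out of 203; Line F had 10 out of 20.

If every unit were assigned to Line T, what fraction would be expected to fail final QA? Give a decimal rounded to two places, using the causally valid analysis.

The shift-specific comparison favours Line T throughout, but the pooled figures favour Line F. The question is whether to condition on shift.
Shift is set before the line has any effect — it is not caused by the line — and it independently drives the outcome. That makes it a confounder, so the causal comparison is within shift levels.
Standardising Line T to the population shift mix: 0.268·1/37 + 0.334·3/120 + 0.398·63/203 = 0.139.

0.14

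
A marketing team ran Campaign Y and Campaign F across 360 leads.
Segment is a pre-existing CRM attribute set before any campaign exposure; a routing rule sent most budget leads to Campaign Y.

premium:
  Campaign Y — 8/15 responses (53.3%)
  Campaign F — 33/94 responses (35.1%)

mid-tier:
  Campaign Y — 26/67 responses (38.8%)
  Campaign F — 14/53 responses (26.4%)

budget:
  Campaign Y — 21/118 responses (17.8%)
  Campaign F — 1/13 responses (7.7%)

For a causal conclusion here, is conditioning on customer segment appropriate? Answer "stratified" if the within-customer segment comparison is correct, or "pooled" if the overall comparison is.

Customer segment satisfies the back-door criterion: it is not a descendant of the campaign, and it blocks the spurious path from campaign to outcome. Adjusting for it (i.e., using the within-customer segment rates) gives the causal effect.
Within each level — premium: 53.3% vs 35.1%; mid-tier: 38.8% vs 26.4%; budget: 17.8% vs 7.7% — Campaign Y is higher every time.

stratified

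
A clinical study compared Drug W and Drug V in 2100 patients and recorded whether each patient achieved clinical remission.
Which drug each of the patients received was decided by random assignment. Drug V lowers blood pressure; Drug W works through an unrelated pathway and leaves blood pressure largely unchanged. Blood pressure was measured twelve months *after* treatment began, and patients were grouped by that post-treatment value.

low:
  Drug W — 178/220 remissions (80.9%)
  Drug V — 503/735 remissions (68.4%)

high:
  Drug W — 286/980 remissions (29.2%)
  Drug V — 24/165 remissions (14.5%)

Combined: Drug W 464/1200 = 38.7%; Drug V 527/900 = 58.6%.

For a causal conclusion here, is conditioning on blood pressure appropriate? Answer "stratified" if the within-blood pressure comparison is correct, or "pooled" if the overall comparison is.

Blood pressure is downstream of the drug. One should not condition on a consequence of treatment, so the overall rates are the right comparison.
Pooled: Drug W 38.7% vs Drug V 58.6%; Drug V is higher overall.

pooled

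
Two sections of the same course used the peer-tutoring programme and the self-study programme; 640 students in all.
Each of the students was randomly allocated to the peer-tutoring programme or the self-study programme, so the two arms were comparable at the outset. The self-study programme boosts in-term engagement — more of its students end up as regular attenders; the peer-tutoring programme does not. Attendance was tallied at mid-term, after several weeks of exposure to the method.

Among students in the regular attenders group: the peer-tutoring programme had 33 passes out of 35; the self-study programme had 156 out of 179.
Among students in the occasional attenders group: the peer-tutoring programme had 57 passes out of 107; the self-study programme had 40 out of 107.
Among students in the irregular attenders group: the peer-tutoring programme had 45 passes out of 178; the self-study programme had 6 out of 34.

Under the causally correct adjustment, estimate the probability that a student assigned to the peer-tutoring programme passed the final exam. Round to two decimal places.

Within every mid-term attendance level the peer-tutoring programme has the higher rate, yet pooled the self-study programme does — Simpson's reversal.
Because the teaching method influences mid-term attendance, mid-term attendance is a post-treatment mediator, not a confounder. Stratifying on it would bias the estimate; the causal effect is the crude pooled difference.
So P(outcome | do(the peer-tutoring programme)) is just the pooled rate for the peer-tutoring programme: 135/320 = 0.422.

0.42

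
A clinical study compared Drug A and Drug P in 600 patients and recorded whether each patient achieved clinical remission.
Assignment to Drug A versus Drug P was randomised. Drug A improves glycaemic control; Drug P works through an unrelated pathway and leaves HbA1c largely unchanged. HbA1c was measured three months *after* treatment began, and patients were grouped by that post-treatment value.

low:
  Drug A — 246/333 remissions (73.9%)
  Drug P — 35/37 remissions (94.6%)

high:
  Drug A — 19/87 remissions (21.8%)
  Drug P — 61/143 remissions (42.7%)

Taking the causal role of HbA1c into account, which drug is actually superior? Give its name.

Drug A

HbA1c here is a post-treatment variable shaped by the drug; conditioning on it would introduce bias rather than remove it. The overall comparison is the causal one.
Pooled: Drug A 63.1% vs Drug P 53.3%; Drug A is higher overall.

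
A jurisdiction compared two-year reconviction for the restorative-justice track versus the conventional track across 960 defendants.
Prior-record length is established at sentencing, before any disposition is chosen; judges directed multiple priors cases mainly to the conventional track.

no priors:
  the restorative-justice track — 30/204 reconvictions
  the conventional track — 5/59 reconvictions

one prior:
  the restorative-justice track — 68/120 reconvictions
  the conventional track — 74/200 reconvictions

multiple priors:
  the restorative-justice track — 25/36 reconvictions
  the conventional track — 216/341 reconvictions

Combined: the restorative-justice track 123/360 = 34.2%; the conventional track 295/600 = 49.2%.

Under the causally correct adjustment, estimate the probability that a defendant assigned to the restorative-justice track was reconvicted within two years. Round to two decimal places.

The prior-record length-specific comparison favours the conventional track throughout, but the pooled figures favour the restorative-justice track. The question is whether to condition on prior-record length.
The imbalance in prior-record length arose from how defendants were allocated, not from anything the disposition did; and prior-record length independently affects the outcome. The pooled gap is confounded — condition on prior-record length.
Standardising the restorative-justice track to the population prior-record length mix: 0.274·30/204 + 0.333·68/120 + 0.393·25/36 = 0.502.

0.50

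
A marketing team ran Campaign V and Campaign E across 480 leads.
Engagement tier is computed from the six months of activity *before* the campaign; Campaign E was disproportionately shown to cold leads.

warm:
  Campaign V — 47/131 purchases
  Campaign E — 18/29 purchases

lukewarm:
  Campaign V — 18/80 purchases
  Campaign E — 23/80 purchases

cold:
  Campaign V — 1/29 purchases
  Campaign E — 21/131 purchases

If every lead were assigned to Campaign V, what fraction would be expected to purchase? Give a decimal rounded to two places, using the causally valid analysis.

Within every engagement tier level Campaign E has the higher rate, yet pooled Campaign V does — Simpson's reversal.
Here engagement tier is a common cause — it drives both which campaign a case falls under and the outcome. The crude comparison mixes populations; the stratum-specific rates are the causally relevant ones.
Standardising Campaign V to the population engagement tier mix: 0.333·47/131 + 0.333·18/80 + 0.333·1/29 = 0.206.

0.21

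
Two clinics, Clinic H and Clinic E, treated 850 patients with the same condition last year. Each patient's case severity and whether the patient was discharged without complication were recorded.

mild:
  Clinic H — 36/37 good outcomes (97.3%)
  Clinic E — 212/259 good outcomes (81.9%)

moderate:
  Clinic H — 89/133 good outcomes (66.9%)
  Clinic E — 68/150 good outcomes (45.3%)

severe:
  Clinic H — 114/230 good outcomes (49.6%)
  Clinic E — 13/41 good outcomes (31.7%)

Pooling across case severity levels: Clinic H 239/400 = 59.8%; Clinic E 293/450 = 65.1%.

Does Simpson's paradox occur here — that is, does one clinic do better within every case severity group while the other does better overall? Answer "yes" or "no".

Within each case severity level (mild 97.3% vs 81.9%; moderate 66.9% vs 45.3%; severe 49.6% vs 31.7%), Clinic H has the higher rate every time. Pooled: 59.8% vs 65.1% — Clinic E has the higher rate overall. The two comparisons disagree.

yes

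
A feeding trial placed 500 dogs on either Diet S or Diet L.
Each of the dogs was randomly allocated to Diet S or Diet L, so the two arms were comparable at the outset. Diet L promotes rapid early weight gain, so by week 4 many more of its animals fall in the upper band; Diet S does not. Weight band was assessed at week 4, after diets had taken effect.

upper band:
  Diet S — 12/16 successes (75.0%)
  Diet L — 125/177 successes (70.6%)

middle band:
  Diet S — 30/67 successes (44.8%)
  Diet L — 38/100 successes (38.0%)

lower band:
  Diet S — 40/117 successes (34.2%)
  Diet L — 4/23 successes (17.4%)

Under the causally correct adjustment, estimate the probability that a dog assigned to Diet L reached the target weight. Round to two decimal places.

Week-4 weight band lies on the pathway diet → week-4 weight band → outcome, so adjusting for it blocks the indirect effect. For the total causal effect of diet, use the unadjusted pooled rates.
So P(outcome | do(Diet L)) is just the pooled rate for Diet L: 167/300 = 0.557.

0.56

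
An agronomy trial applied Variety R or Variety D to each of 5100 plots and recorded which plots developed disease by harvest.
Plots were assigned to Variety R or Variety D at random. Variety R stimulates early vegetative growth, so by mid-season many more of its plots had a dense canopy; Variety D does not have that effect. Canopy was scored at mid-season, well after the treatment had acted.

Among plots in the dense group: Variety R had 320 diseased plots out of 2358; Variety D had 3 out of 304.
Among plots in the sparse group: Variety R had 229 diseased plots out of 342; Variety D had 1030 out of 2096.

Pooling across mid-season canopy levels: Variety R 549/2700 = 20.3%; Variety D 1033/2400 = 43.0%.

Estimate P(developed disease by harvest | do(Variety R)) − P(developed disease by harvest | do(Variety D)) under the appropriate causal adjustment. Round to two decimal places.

The stratified and pooled comparisons disagree (Variety D wins within each mid-season canopy; Variety R wins overall), so the answer turns on the causal role of mid-season canopy.
The distribution of mid-season canopy is itself part of what the variety does — it is an intermediate outcome. Holding it fixed would remove that part of the effect; the total effect is the pooled difference.
The causal difference is the pooled difference: 0.203 − 0.430 = -0.227.

-0.23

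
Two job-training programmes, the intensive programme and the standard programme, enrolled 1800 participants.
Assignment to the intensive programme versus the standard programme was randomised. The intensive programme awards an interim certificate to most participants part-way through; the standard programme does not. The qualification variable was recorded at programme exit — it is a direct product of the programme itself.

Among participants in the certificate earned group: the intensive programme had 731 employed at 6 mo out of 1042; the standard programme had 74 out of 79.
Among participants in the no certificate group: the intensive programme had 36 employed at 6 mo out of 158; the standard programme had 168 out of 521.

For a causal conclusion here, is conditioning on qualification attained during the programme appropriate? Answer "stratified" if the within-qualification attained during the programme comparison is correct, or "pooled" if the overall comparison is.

pooled

Within every qualification attained during the programme level the standard programme has the higher rate, yet pooled the intensive programme does — Simpson's reversal.
Qualification attained during the programme is recorded after the programme and is itself shifted by it — it sits on the causal path from programme to outcome. Conditioning on a mediator would strip out part of the effect we want; the pooled comparison gives the total causal effect.
Pooled: the intensive programme 63.9% vs the standard programme 40.3%; the intensive programme is higher overall.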